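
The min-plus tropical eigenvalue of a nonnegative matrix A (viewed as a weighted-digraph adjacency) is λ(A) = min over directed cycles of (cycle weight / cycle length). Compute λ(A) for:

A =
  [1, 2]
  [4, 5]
λ(A) = 1

Enumerate directed cycles and compute their means (weight / length). Sample:
  cycle 0 → 0: weight = 1, length = 1, mean = 1/1 ≈ 1.000
  cycle 1 → 1: weight = 5, length = 1, mean = 5/1 ≈ 5.000
  cycle 0 → 1 → 0: weight = 6, length = 2, mean = 6/2 ≈ 3.000
  cycle 1 → 0 → 1: weight = 6, length = 2, mean = 6/2 ≈ 3.000
Minimum mean = 1.000, attained e.g. along the cycle 0 → 0 with weight 1 and length 1. So λ(A) = 1/1 = 1.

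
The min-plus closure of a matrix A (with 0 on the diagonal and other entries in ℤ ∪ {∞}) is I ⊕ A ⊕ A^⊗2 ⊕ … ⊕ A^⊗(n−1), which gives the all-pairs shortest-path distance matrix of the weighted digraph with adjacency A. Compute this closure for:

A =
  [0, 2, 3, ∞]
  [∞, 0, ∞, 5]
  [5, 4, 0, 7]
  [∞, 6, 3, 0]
Closure =
  [0, 2, 3, 7]
  [13, 0, 8, 5]
  [5, 4, 0, 7]
  [8, 6, 3, 0]

This is the Floyd-Warshall all-pairs shortest-path computation. For each intermediate vertex k = 0, 1, …, 3, update dist[i][j] ← min(dist[i][j], dist[i][k] + dist[k][j]). The final matrix gives, for each (i, j), the minimum total weight of any directed path from i to j (possibly empty when i = j).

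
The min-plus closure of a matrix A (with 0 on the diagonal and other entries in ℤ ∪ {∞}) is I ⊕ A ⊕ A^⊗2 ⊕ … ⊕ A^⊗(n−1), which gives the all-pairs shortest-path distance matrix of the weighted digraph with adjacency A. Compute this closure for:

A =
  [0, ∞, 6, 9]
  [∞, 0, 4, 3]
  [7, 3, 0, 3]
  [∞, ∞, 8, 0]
Closure =
  [0, 9, 6, 9]
  [11, 0, 4, 3]
  [7, 3, 0, 3]
  [15, 11, 8, 0]

This is the Floyd-Warshall all-pairs shortest-path computation. For each intermediate vertex k = 0, 1, …, 3, update dist[i][j] ← min(dist[i][j], dist[i][k] + dist[k][j]). The final matrix gives, for each (i, j), the minimum total weight of any directed path from i to j (possibly empty when i = j).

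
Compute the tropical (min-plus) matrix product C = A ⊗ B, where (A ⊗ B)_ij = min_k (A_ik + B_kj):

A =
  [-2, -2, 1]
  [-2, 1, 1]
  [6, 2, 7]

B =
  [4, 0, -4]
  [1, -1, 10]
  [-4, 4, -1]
A ⊗ B =
  [-3, -3, -6]
  [-3, -2, -6]
  [3, 1, 2]

Apply the min-plus product entry-by-entry:
  C[0][0] = min over k of (A[0][0] + B[0][0] = -2 + 4 = 2, A[0][1] + B[1][0] = -2 + 1 = -1, A[0][2] + B[2][0] = 1 + -4 = -3) = -3 (attained at k = 2)
  C[0][1] = min over k of (A[0][0] + B[0][1] = -2 + 0 = -2, A[0][1] + B[1][1] = -2 + -1 = -3, A[0][2] + B[2][1] = 1 + 4 = 5) = -3 (attained at k = 1)
  C[0][2] = min over k of (A[0][0] + B[0][2] = -2 + -4 = -6, A[0][1] + B[1][2] = -2 + 10 = 8, A[0][2] + B[2][2] = 1 + -1 = 0) = -6 (attained at k = 0)
  C[1][0] = min over k of (A[1][0] + B[0][0] = -2 + 4 = 2, A[1][1] + B[1][0] = 1 + 1 = 2, A[1][2] + B[2][0] = 1 + -4 = -3) = -3 (attained at k = 2)
  C[1][1] = min over k of (A[1][0] + B[0][1] = -2 + 0 = -2, A[1][1] + B[1][1] = 1 + -1 = 0, A[1][2] + B[2][1] = 1 + 4 = 5) = -2 (attained at k = 0)
  C[1][2] = min over k of (A[1][0] + B[0][2] = -2 + -4 = -6, A[1][1] + B[1][2] = 1 + 10 = 11, A[1][2] + B[2][2] = 1 + -1 = 0) = -6 (attained at k = 0)
  C[2][0] = min over k of (A[2][0] + B[0][0] = 6 + 4 = 10, A[2][1] + B[1][0] = 2 + 1 = 3, A[2][2] + B[2][0] = 7 + -4 = 3) = 3 (attained at k = 1)
  C[2][1] = min over k of (A[2][0] + B[0][1] = 6 + 0 = 6, A[2][1] + B[1][1] = 2 + -1 = 1, A[2][2] + B[2][1] = 7 + 4 = 11) = 1 (attained at k = 1)
  C[2][2] = min over k of (A[2][0] + B[0][2] = 6 + -4 = 2, A[2][1] + B[1][2] = 2 + 10 = 12, A[2][2] + B[2][2] = 7 + -1 = 6) = 2 (attained at k = 0)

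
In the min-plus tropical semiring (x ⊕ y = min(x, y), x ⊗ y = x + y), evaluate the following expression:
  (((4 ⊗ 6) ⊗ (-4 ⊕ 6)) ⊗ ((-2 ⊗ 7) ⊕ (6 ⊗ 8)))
(((4 ⊗ 6) ⊗ (-4 ⊕ 6)) ⊗ ((-2 ⊗ 7) ⊕ (6 ⊗ 8))) = 11

Expand innermost to outermost. Recall ⊕ takes the minimum of its arguments and ⊗ takes their sum. Working out the expression (((4 ⊗ 6) ⊗ (-4 ⊕ 6)) ⊗ ((-2 ⊗ 7) ⊕ (6 ⊗ 8))) gives 11.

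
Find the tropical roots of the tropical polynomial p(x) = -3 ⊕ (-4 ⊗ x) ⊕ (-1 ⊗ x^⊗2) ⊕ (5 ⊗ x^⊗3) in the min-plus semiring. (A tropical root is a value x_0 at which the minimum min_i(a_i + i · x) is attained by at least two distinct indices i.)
Roots: {-6, -3, 1}

Each tropical root is a break point of the lower envelope of the lines y = a_i + i · x (there are 4 lines, with slopes 0, 1, ..., 3). Only the lines that attain the minimum somewhere contribute to roots; other lines are dominated. Here the surviving (envelope) indices are i = 3, i = 2, i = 1, i = 0.
Intersections between consecutive envelope lines give the roots: for adjacent envelope indices i < j the intersection is x = (a_i − a_j) / (j − i). Reading off the sorted break points: {-6, -3, 1}.
Verification: at each break x_0, at least two indices attain the minimum of min_i(a_i + i · x_0).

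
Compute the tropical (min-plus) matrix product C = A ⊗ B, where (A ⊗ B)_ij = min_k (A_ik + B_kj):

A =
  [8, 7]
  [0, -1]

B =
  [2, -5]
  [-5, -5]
A ⊗ B =
  [2, 2]
  [-6, -6]

Apply the min-plus product entry-by-entry:
  C[0][0] = min over k of (A[0][0] + B[0][0] = 8 + 2 = 10, A[0][1] + B[1][0] = 7 + -5 = 2) = 2 (attained at k = 1)
  C[0][1] = min over k of (A[0][0] + B[0][1] = 8 + -5 = 3, A[0][1] + B[1][1] = 7 + -5 = 2) = 2 (attained at k = 1)
  C[1][0] = min over k of (A[1][0] + B[0][0] = 0 + 2 = 2, A[1][1] + B[1][0] = -1 + -5 = -6) = -6 (attained at k = 1)
  C[1][1] = min over k of (A[1][0] + B[0][1] = 0 + -5 = -5, A[1][1] + B[1][1] = -1 + -5 = -6) = -6 (attained at k = 1)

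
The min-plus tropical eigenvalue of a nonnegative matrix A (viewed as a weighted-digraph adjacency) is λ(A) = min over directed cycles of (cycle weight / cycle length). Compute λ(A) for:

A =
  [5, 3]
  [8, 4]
λ(A) = 4

Enumerate directed cycles and compute their means (weight / length). Sample:
  cycle 0 → 0: weight = 5, length = 1, mean = 5/1 ≈ 5.000
  cycle 1 → 1: weight = 4, length = 1, mean = 4/1 ≈ 4.000
  cycle 0 → 1 → 0: weight = 11, length = 2, mean = 11/2 ≈ 5.500
  cycle 1 → 0 → 1: weight = 11, length = 2, mean = 11/2 ≈ 5.500
Minimum mean = 4.000, attained e.g. along the cycle 1 → 1 with weight 4 and length 1. So λ(A) = 4/1 = 4.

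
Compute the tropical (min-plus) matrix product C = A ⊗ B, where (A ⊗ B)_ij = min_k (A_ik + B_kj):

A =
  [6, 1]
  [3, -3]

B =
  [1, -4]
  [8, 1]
A ⊗ B =
  [7, 2]
  [4, -2]

Apply the min-plus product entry-by-entry:
  C[0][0] = min over k of (A[0][0] + B[0][0] = 6 + 1 = 7, A[0][1] + B[1][0] = 1 + 8 = 9) = 7 (attained at k = 0)
  C[0][1] = min over k of (A[0][0] + B[0][1] = 6 + -4 = 2, A[0][1] + B[1][1] = 1 + 1 = 2) = 2 (attained at k = 0)
  C[1][0] = min over k of (A[1][0] + B[0][0] = 3 + 1 = 4, A[1][1] + B[1][0] = -3 + 8 = 5) = 4 (attained at k = 0)
  C[1][1] = min over k of (A[1][0] + B[0][1] = 3 + -4 = -1, A[1][1] + B[1][1] = -3 + 1 = -2) = -2 (attained at k = 1)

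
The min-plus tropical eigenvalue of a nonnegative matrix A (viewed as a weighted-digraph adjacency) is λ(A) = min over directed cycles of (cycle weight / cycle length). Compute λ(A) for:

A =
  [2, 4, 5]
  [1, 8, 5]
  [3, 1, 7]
λ(A) = 2

Enumerate directed cycles and compute their means (weight / length). Sample:
  cycle 0 → 0: weight = 2, length = 1, mean = 2/1 ≈ 2.000
  cycle 1 → 1: weight = 8, length = 1, mean = 8/1 ≈ 8.000
  cycle 2 → 2: weight = 7, length = 1, mean = 7/1 ≈ 7.000
  cycle 0 → 1 → 0: weight = 5, length = 2, mean = 5/2 ≈ 2.500
  cycle 0 → 2 → 0: weight = 8, length = 2, mean = 8/2 ≈ 4.000
  cycle 1 → 0 → 1: weight = 5, length = 2, mean = 5/2 ≈ 2.500
Minimum mean = 2.000, attained e.g. along the cycle 0 → 0 with weight 2 and length 1. So λ(A) = 2/1 = 2.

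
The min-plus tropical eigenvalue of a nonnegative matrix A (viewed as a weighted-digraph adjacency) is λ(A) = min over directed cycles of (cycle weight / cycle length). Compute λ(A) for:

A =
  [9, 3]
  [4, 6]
λ(A) = 7/2

Enumerate directed cycles and compute their means (weight / length). Sample:
  cycle 0 → 0: weight = 9, length = 1, mean = 9/1 ≈ 9.000
  cycle 1 → 1: weight = 6, length = 1, mean = 6/1 ≈ 6.000
  cycle 0 → 1 → 0: weight = 7, length = 2, mean = 7/2 ≈ 3.500
  cycle 1 → 0 → 1: weight = 7, length = 2, mean = 7/2 ≈ 3.500
Minimum mean = 3.500, attained e.g. along the cycle 0 → 1 → 0 with weight 7 and length 2. So λ(A) = 7/2 = 7/2.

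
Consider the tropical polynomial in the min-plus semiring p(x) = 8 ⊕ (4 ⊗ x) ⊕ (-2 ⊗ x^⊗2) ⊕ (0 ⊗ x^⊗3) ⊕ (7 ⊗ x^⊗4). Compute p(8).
p(8) = 8

A tropical monomial a ⊗ x^⊗i evaluates to a + i · x. Evaluating each term at x = 8:
  Term 0 contributes 8 + 0 · 8 = 8
  Term 1 contributes 4 + 1 · 8 = 12
  Term 2 contributes -2 + 2 · 8 = 14
  Term 3 contributes 0 + 3 · 8 = 24
  Term 4 contributes 7 + 4 · 8 = 39
p(8) = ⊕ of these = min[8, 12, 14, 24, 39] = 8.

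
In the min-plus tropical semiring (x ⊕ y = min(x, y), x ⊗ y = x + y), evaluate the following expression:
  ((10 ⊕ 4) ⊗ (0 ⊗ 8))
((10 ⊕ 4) ⊗ (0 ⊗ 8)) = 12

Expand innermost to outermost. Recall ⊕ takes the minimum of its arguments and ⊗ takes their sum. Working out the expression ((10 ⊕ 4) ⊗ (0 ⊗ 8)) gives 12.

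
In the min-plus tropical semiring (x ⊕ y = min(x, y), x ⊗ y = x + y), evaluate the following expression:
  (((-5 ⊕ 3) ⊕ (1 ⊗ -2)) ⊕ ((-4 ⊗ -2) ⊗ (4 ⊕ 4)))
(((-5 ⊕ 3) ⊕ (1 ⊗ -2)) ⊕ ((-4 ⊗ -2) ⊗ (4 ⊕ 4))) = -5

Expand innermost to outermost. Recall ⊕ takes the minimum of its arguments and ⊗ takes their sum. Working out the expression (((-5 ⊕ 3) ⊕ (1 ⊗ -2)) ⊕ ((-4 ⊗ -2) ⊗ (4 ⊕ 4))) gives -5.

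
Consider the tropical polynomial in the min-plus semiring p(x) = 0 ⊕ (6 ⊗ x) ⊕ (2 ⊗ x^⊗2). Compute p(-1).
p(-1) = 0

A tropical monomial a ⊗ x^⊗i evaluates to a + i · x. Evaluating each term at x = -1:
  Term 0 contributes 0 + 0 · -1 = 0
  Term 1 contributes 6 + 1 · -1 = 5
  Term 2 contributes 2 + 2 · -1 = 0
p(-1) = ⊕ of these = min[0, 5, 0] = 0.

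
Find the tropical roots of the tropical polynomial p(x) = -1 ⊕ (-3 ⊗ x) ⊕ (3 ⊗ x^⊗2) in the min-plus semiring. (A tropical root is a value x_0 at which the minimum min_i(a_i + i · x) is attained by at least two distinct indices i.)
Roots: {-6, 2}

Each tropical root is a break point of the lower envelope of the lines y = a_i + i · x (there are 3 lines, with slopes 0, 1, ..., 2). Only the lines that attain the minimum somewhere contribute to roots; other lines are dominated. Here the surviving (envelope) indices are i = 2, i = 1, i = 0.
Intersections between consecutive envelope lines give the roots: for adjacent envelope indices i < j the intersection is x = (a_i − a_j) / (j − i). Reading off the sorted break points: {-6, 2}.
Verification: at each break x_0, at least two indices attain the minimum of min_i(a_i + i · x_0).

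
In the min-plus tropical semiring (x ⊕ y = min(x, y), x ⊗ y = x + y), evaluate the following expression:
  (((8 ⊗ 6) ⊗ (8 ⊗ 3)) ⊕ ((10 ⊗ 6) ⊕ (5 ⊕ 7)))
(((8 ⊗ 6) ⊗ (8 ⊗ 3)) ⊕ ((10 ⊗ 6) ⊕ (5 ⊕ 7))) = 5

Expand innermost to outermost. Recall ⊕ takes the minimum of its arguments and ⊗ takes their sum. Working out the expression (((8 ⊗ 6) ⊗ (8 ⊗ 3)) ⊕ ((10 ⊗ 6) ⊕ (5 ⊕ 7))) gives 5.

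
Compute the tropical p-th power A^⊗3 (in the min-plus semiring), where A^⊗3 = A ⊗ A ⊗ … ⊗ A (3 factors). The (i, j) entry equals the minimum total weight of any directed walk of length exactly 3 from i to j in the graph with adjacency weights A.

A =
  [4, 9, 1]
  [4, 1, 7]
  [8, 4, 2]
A^⊗3 =
  [9, 6, 5]
  [6, 3, 6]
  [9, 6, 6]

Each entry (A^⊗3)_ij equals the minimum over all length-3 walks i = v_0 → v_1 → … → v_3 = j of Σ_t A[v_t][v_{t+1}]. For example, for (i, j) = (0, 2) we minimise over 9 possible intermediate vertex sequences; the minimum is 5, attained along the walk 0 → 2 → 2 → 2.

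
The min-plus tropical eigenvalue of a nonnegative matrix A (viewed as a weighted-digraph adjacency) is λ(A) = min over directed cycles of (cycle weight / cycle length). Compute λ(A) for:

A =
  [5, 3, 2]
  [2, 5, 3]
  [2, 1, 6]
λ(A) = 5/3

Enumerate directed cycles and compute their means (weight / length). Sample:
  cycle 0 → 0: weight = 5, length = 1, mean = 5/1 ≈ 5.000
  cycle 1 → 1: weight = 5, length = 1, mean = 5/1 ≈ 5.000
  cycle 2 → 2: weight = 6, length = 1, mean = 6/1 ≈ 6.000
  cycle 0 → 1 → 0: weight = 5, length = 2, mean = 5/2 ≈ 2.500
  cycle 0 → 2 → 0: weight = 4, length = 2, mean = 4/2 ≈ 2.000
  cycle 1 → 0 → 1: weight = 5, length = 2, mean = 5/2 ≈ 2.500
Minimum mean = 1.667, attained e.g. along the cycle 0 → 2 → 1 → 0 with weight 5 and length 3. So λ(A) = 5/3 = 5/3.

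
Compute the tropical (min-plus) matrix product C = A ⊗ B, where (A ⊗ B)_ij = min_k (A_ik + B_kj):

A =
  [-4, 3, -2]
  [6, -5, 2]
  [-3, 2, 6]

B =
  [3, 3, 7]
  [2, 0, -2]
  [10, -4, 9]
A ⊗ B =
  [-1, -6, 1]
  [-3, -5, -7]
  [0, 0, 0]

Apply the min-plus product entry-by-entry:
  C[0][0] = min over k of (A[0][0] + B[0][0] = -4 + 3 = -1, A[0][1] + B[1][0] = 3 + 2 = 5, A[0][2] + B[2][0] = -2 + 10 = 8) = -1 (attained at k = 0)
  C[0][1] = min over k of (A[0][0] + B[0][1] = -4 + 3 = -1, A[0][1] + B[1][1] = 3 + 0 = 3, A[0][2] + B[2][1] = -2 + -4 = -6) = -6 (attained at k = 2)
  C[0][2] = min over k of (A[0][0] + B[0][2] = -4 + 7 = 3, A[0][1] + B[1][2] = 3 + -2 = 1, A[0][2] + B[2][2] = -2 + 9 = 7) = 1 (attained at k = 1)
  C[1][0] = min over k of (A[1][0] + B[0][0] = 6 + 3 = 9, A[1][1] + B[1][0] = -5 + 2 = -3, A[1][2] + B[2][0] = 2 + 10 = 12) = -3 (attained at k = 1)
  C[1][1] = min over k of (A[1][0] + B[0][1] = 6 + 3 = 9, A[1][1] + B[1][1] = -5 + 0 = -5, A[1][2] + B[2][1] = 2 + -4 = -2) = -5 (attained at k = 1)
  C[1][2] = min over k of (A[1][0] + B[0][2] = 6 + 7 = 13, A[1][1] + B[1][2] = -5 + -2 = -7, A[1][2] + B[2][2] = 2 + 9 = 11) = -7 (attained at k = 1)
  C[2][0] = min over k of (A[2][0] + B[0][0] = -3 + 3 = 0, A[2][1] + B[1][0] = 2 + 2 = 4, A[2][2] + B[2][0] = 6 + 10 = 16) = 0 (attained at k = 0)
  C[2][1] = min over k of (A[2][0] + B[0][1] = -3 + 3 = 0, A[2][1] + B[1][1] = 2 + 0 = 2, A[2][2] + B[2][1] = 6 + -4 = 2) = 0 (attained at k = 0)
  C[2][2] = min over k of (A[2][0] + B[0][2] = -3 + 7 = 4, A[2][1] + B[1][2] = 2 + -2 = 0, A[2][2] + B[2][2] = 6 + 9 = 15) = 0 (attained at k = 1)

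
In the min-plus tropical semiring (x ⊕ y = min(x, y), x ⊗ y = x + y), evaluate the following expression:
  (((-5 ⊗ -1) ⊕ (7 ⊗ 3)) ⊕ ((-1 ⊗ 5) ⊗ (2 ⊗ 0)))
(((-5 ⊗ -1) ⊕ (7 ⊗ 3)) ⊕ ((-1 ⊗ 5) ⊗ (2 ⊗ 0))) = -6

Expand innermost to outermost. Recall ⊕ takes the minimum of its arguments and ⊗ takes their sum. Working out the expression (((-5 ⊗ -1) ⊕ (7 ⊗ 3)) ⊕ ((-1 ⊗ 5) ⊗ (2 ⊗ 0))) gives -6.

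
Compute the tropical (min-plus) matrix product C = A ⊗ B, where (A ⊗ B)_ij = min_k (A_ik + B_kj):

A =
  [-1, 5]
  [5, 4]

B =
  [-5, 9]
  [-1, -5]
A ⊗ B =
  [-6, 0]
  [0, -1]

Apply the min-plus product entry-by-entry:
  C[0][0] = min over k of (A[0][0] + B[0][0] = -1 + -5 = -6, A[0][1] + B[1][0] = 5 + -1 = 4) = -6 (attained at k = 0)
  C[0][1] = min over k of (A[0][0] + B[0][1] = -1 + 9 = 8, A[0][1] + B[1][1] = 5 + -5 = 0) = 0 (attained at k = 1)
  C[1][0] = min over k of (A[1][0] + B[0][0] = 5 + -5 = 0, A[1][1] + B[1][0] = 4 + -1 = 3) = 0 (attained at k = 0)
  C[1][1] = min over k of (A[1][0] + B[0][1] = 5 + 9 = 14, A[1][1] + B[1][1] = 4 + -5 = -1) = -1 (attained at k = 1)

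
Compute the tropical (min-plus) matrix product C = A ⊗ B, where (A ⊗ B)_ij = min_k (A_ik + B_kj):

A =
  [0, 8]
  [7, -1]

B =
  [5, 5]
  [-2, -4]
A ⊗ B =
  [5, 4]
  [-3, -5]

Apply the min-plus product entry-by-entry:
  C[0][0] = min over k of (A[0][0] + B[0][0] = 0 + 5 = 5, A[0][1] + B[1][0] = 8 + -2 = 6) = 5 (attained at k = 0)
  C[0][1] = min over k of (A[0][0] + B[0][1] = 0 + 5 = 5, A[0][1] + B[1][1] = 8 + -4 = 4) = 4 (attained at k = 1)
  C[1][0] = min over k of (A[1][0] + B[0][0] = 7 + 5 = 12, A[1][1] + B[1][0] = -1 + -2 = -3) = -3 (attained at k = 1)
  C[1][1] = min over k of (A[1][0] + B[0][1] = 7 + 5 = 12, A[1][1] + B[1][1] = -1 + -4 = -5) = -5 (attained at k = 1)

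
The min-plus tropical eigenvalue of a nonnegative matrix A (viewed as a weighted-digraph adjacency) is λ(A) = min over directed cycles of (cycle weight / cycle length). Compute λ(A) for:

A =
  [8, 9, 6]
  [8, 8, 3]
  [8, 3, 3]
λ(A) = 3

Enumerate directed cycles and compute their means (weight / length). Sample:
  cycle 0 → 0: weight = 8, length = 1, mean = 8/1 ≈ 8.000
  cycle 1 → 1: weight = 8, length = 1, mean = 8/1 ≈ 8.000
  cycle 2 → 2: weight = 3, length = 1, mean = 3/1 ≈ 3.000
  cycle 0 → 1 → 0: weight = 17, length = 2, mean = 17/2 ≈ 8.500
  cycle 0 → 2 → 0: weight = 14, length = 2, mean = 14/2 ≈ 7.000
  cycle 1 → 0 → 1: weight = 17, length = 2, mean = 17/2 ≈ 8.500
Minimum mean = 3.000, attained e.g. along the cycle 2 → 2 with weight 3 and length 1. So λ(A) = 3/1 = 3.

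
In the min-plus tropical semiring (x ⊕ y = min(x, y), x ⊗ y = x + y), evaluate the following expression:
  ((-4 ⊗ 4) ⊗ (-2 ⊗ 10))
((-4 ⊗ 4) ⊗ (-2 ⊗ 10)) = 8

Expand innermost to outermost. Recall ⊕ takes the minimum of its arguments and ⊗ takes their sum. Working out the expression ((-4 ⊗ 4) ⊗ (-2 ⊗ 10)) gives 8.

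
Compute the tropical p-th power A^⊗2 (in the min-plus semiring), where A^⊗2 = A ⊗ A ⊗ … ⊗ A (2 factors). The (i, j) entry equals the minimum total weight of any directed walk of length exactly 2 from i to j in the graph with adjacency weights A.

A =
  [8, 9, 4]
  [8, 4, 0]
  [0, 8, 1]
A^⊗2 =
  [4, 12, 5]
  [0, 8, 1]
  [1, 9, 2]

Each entry (A^⊗2)_ij equals the minimum over all length-2 walks i = v_0 → v_1 → … → v_2 = j of Σ_t A[v_t][v_{t+1}]. For example, for (i, j) = (0, 2) we minimise over 3 possible intermediate vertex sequences; the minimum is 5, attained along the walk 0 → 2 → 2.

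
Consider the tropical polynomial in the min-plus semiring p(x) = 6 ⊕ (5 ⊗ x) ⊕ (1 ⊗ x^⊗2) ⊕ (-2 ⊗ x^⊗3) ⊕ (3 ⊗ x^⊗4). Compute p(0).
p(0) = -2

A tropical monomial a ⊗ x^⊗i evaluates to a + i · x. Evaluating each term at x = 0:
  Term 0 contributes 6 + 0 · 0 = 6
  Term 1 contributes 5 + 1 · 0 = 5
  Term 2 contributes 1 + 2 · 0 = 1
  Term 3 contributes -2 + 3 · 0 = -2
  Term 4 contributes 3 + 4 · 0 = 3
p(0) = ⊕ of these = min[6, 5, 1, -2, 3] = -2.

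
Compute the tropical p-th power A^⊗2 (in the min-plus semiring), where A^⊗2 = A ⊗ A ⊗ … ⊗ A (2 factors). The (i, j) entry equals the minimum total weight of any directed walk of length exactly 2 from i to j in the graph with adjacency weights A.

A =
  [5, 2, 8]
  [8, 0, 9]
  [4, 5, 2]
A^⊗2 =
  [10, 2, 10]
  [8, 0, 9]
  [6, 5, 4]

Each entry (A^⊗2)_ij equals the minimum over all length-2 walks i = v_0 → v_1 → … → v_2 = j of Σ_t A[v_t][v_{t+1}]. For example, for (i, j) = (0, 2) we minimise over 3 possible intermediate vertex sequences; the minimum is 10, attained along the walk 0 → 2 → 2.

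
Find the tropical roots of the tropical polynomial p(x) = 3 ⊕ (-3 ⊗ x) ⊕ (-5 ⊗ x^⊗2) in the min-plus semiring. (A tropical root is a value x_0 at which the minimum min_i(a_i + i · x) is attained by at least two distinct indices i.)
Roots: {2, 6}

Each tropical root is a break point of the lower envelope of the lines y = a_i + i · x (there are 3 lines, with slopes 0, 1, ..., 2). Only the lines that attain the minimum somewhere contribute to roots; other lines are dominated. Here the surviving (envelope) indices are i = 2, i = 1, i = 0.
Intersections between consecutive envelope lines give the roots: for adjacent envelope indices i < j the intersection is x = (a_i − a_j) / (j − i). Reading off the sorted break points: {2, 6}.
Verification: at each break x_0, at least two indices attain the minimum of min_i(a_i + i · x_0).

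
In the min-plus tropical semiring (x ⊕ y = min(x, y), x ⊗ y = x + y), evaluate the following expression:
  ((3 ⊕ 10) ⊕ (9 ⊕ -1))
((3 ⊕ 10) ⊕ (9 ⊕ -1)) = -1

Expand innermost to outermost. Recall ⊕ takes the minimum of its arguments and ⊗ takes their sum. Working out the expression ((3 ⊕ 10) ⊕ (9 ⊕ -1)) gives -1.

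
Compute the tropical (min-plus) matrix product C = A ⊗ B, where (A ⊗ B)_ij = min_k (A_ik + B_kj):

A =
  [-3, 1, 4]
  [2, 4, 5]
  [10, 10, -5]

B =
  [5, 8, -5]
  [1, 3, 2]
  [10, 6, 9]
A ⊗ B =
  [2, 4, -8]
  [5, 7, -3]
  [5, 1, 4]

Apply the min-plus product entry-by-entry:
  C[0][0] = min over k of (A[0][0] + B[0][0] = -3 + 5 = 2, A[0][1] + B[1][0] = 1 + 1 = 2, A[0][2] + B[2][0] = 4 + 10 = 14) = 2 (attained at k = 0)
  C[0][1] = min over k of (A[0][0] + B[0][1] = -3 + 8 = 5, A[0][1] + B[1][1] = 1 + 3 = 4, A[0][2] + B[2][1] = 4 + 6 = 10) = 4 (attained at k = 1)
  C[0][2] = min over k of (A[0][0] + B[0][2] = -3 + -5 = -8, A[0][1] + B[1][2] = 1 + 2 = 3, A[0][2] + B[2][2] = 4 + 9 = 13) = -8 (attained at k = 0)
  C[1][0] = min over k of (A[1][0] + B[0][0] = 2 + 5 = 7, A[1][1] + B[1][0] = 4 + 1 = 5, A[1][2] + B[2][0] = 5 + 10 = 15) = 5 (attained at k = 1)
  C[1][1] = min over k of (A[1][0] + B[0][1] = 2 + 8 = 10, A[1][1] + B[1][1] = 4 + 3 = 7, A[1][2] + B[2][1] = 5 + 6 = 11) = 7 (attained at k = 1)
  C[1][2] = min over k of (A[1][0] + B[0][2] = 2 + -5 = -3, A[1][1] + B[1][2] = 4 + 2 = 6, A[1][2] + B[2][2] = 5 + 9 = 14) = -3 (attained at k = 0)
  C[2][0] = min over k of (A[2][0] + B[0][0] = 10 + 5 = 15, A[2][1] + B[1][0] = 10 + 1 = 11, A[2][2] + B[2][0] = -5 + 10 = 5) = 5 (attained at k = 2)
  C[2][1] = min over k of (A[2][0] + B[0][1] = 10 + 8 = 18, A[2][1] + B[1][1] = 10 + 3 = 13, A[2][2] + B[2][1] = -5 + 6 = 1) = 1 (attained at k = 2)
  C[2][2] = min over k of (A[2][0] + B[0][2] = 10 + -5 = 5, A[2][1] + B[1][2] = 10 + 2 = 12, A[2][2] + B[2][2] = -5 + 9 = 4) = 4 (attained at k = 2)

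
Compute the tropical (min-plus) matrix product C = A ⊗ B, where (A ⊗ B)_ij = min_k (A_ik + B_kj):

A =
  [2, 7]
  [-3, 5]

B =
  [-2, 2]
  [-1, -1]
A ⊗ B =
  [0, 4]
  [-5, -1]

Apply the min-plus product entry-by-entry:
  C[0][0] = min over k of (A[0][0] + B[0][0] = 2 + -2 = 0, A[0][1] + B[1][0] = 7 + -1 = 6) = 0 (attained at k = 0)
  C[0][1] = min over k of (A[0][0] + B[0][1] = 2 + 2 = 4, A[0][1] + B[1][1] = 7 + -1 = 6) = 4 (attained at k = 0)
  C[1][0] = min over k of (A[1][0] + B[0][0] = -3 + -2 = -5, A[1][1] + B[1][0] = 5 + -1 = 4) = -5 (attained at k = 0)
  C[1][1] = min over k of (A[1][0] + B[0][1] = -3 + 2 = -1, A[1][1] + B[1][1] = 5 + -1 = 4) = -1 (attained at k = 0)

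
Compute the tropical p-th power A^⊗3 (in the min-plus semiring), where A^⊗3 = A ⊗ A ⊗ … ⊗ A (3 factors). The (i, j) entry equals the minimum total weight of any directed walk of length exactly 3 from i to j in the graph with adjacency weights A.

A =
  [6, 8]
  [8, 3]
A^⊗3 =
  [18, 14]
  [14, 9]

Each entry (A^⊗3)_ij equals the minimum over all length-3 walks i = v_0 → v_1 → … → v_3 = j of Σ_t A[v_t][v_{t+1}]. For example, for (i, j) = (0, 1) we minimise over 4 possible intermediate vertex sequences; the minimum is 14, attained along the walk 0 → 1 → 1 → 1.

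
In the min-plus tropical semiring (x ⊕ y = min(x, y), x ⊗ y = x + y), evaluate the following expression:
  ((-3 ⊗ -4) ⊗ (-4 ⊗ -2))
((-3 ⊗ -4) ⊗ (-4 ⊗ -2)) = -13

Expand innermost to outermost. Recall ⊕ takes the minimum of its arguments and ⊗ takes their sum. Working out the expression ((-3 ⊗ -4) ⊗ (-4 ⊗ -2)) gives -13.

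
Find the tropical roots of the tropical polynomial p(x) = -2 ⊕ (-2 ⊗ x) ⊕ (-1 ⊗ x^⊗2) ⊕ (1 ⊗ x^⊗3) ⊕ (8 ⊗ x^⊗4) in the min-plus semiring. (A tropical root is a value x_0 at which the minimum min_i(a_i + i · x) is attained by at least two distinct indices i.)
Roots: {-7, -2, -1, 0}

Each tropical root is a break point of the lower envelope of the lines y = a_i + i · x (there are 5 lines, with slopes 0, 1, ..., 4). Only the lines that attain the minimum somewhere contribute to roots; other lines are dominated. Here the surviving (envelope) indices are i = 4, i = 3, i = 2, i = 1, i = 0.
Intersections between consecutive envelope lines give the roots: for adjacent envelope indices i < j the intersection is x = (a_i − a_j) / (j − i). Reading off the sorted break points: {-7, -2, -1, 0}.
Verification: at each break x_0, at least two indices attain the minimum of min_i(a_i + i · x_0).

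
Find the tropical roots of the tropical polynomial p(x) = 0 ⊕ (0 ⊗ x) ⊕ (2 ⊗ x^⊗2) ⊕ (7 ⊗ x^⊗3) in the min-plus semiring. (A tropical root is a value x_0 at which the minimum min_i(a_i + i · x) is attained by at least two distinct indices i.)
Roots: {-5, -2, 0}

Each tropical root is a break point of the lower envelope of the lines y = a_i + i · x (there are 4 lines, with slopes 0, 1, ..., 3). Only the lines that attain the minimum somewhere contribute to roots; other lines are dominated. Here the surviving (envelope) indices are i = 3, i = 2, i = 1, i = 0.
Intersections between consecutive envelope lines give the roots: for adjacent envelope indices i < j the intersection is x = (a_i − a_j) / (j − i). Reading off the sorted break points: {-5, -2, 0}.
Verification: at each break x_0, at least two indices attain the minimum of min_i(a_i + i · x_0).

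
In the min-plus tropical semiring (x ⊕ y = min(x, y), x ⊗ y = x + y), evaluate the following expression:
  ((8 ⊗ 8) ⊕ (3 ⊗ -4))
((8 ⊗ 8) ⊕ (3 ⊗ -4)) = -1

Expand innermost to outermost. Recall ⊕ takes the minimum of its arguments and ⊗ takes their sum. Working out the expression ((8 ⊗ 8) ⊕ (3 ⊗ -4)) gives -1.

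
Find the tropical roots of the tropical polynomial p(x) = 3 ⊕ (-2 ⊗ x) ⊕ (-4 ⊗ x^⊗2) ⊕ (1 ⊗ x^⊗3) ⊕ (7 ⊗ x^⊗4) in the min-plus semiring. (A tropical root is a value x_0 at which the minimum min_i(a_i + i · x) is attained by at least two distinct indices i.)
Roots: {-6, -5, 2, 5}

Each tropical root is a break point of the lower envelope of the lines y = a_i + i · x (there are 5 lines, with slopes 0, 1, ..., 4). Only the lines that attain the minimum somewhere contribute to roots; other lines are dominated. Here the surviving (envelope) indices are i = 4, i = 3, i = 2, i = 1, i = 0.
Intersections between consecutive envelope lines give the roots: for adjacent envelope indices i < j the intersection is x = (a_i − a_j) / (j − i). Reading off the sorted break points: {-6, -5, 2, 5}.
Verification: at each break x_0, at least two indices attain the minimum of min_i(a_i + i · x_0).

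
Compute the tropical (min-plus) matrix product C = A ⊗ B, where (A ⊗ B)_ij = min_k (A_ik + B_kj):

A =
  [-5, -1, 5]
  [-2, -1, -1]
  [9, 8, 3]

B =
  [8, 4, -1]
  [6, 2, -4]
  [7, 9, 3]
A ⊗ B =
  [3, -1, -6]
  [5, 1, -5]
  [10, 10, 4]

Apply the min-plus product entry-by-entry:
  C[0][0] = min over k of (A[0][0] + B[0][0] = -5 + 8 = 3, A[0][1] + B[1][0] = -1 + 6 = 5, A[0][2] + B[2][0] = 5 + 7 = 12) = 3 (attained at k = 0)
  C[0][1] = min over k of (A[0][0] + B[0][1] = -5 + 4 = -1, A[0][1] + B[1][1] = -1 + 2 = 1, A[0][2] + B[2][1] = 5 + 9 = 14) = -1 (attained at k = 0)
  C[0][2] = min over k of (A[0][0] + B[0][2] = -5 + -1 = -6, A[0][1] + B[1][2] = -1 + -4 = -5, A[0][2] + B[2][2] = 5 + 3 = 8) = -6 (attained at k = 0)
  C[1][0] = min over k of (A[1][0] + B[0][0] = -2 + 8 = 6, A[1][1] + B[1][0] = -1 + 6 = 5, A[1][2] + B[2][0] = -1 + 7 = 6) = 5 (attained at k = 1)
  C[1][1] = min over k of (A[1][0] + B[0][1] = -2 + 4 = 2, A[1][1] + B[1][1] = -1 + 2 = 1, A[1][2] + B[2][1] = -1 + 9 = 8) = 1 (attained at k = 1)
  C[1][2] = min over k of (A[1][0] + B[0][2] = -2 + -1 = -3, A[1][1] + B[1][2] = -1 + -4 = -5, A[1][2] + B[2][2] = -1 + 3 = 2) = -5 (attained at k = 1)
  C[2][0] = min over k of (A[2][0] + B[0][0] = 9 + 8 = 17, A[2][1] + B[1][0] = 8 + 6 = 14, A[2][2] + B[2][0] = 3 + 7 = 10) = 10 (attained at k = 2)
  C[2][1] = min over k of (A[2][0] + B[0][1] = 9 + 4 = 13, A[2][1] + B[1][1] = 8 + 2 = 10, A[2][2] + B[2][1] = 3 + 9 = 12) = 10 (attained at k = 1)
  C[2][2] = min over k of (A[2][0] + B[0][2] = 9 + -1 = 8, A[2][1] + B[1][2] = 8 + -4 = 4, A[2][2] + B[2][2] = 3 + 3 = 6) = 4 (attained at k = 1)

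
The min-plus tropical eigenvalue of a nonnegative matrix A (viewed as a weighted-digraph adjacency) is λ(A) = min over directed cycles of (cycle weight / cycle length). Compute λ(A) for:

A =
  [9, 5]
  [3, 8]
λ(A) = 4

Enumerate directed cycles and compute their means (weight / length). Sample:
  cycle 0 → 0: weight = 9, length = 1, mean = 9/1 ≈ 9.000
  cycle 1 → 1: weight = 8, length = 1, mean = 8/1 ≈ 8.000
  cycle 0 → 1 → 0: weight = 8, length = 2, mean = 8/2 ≈ 4.000
  cycle 1 → 0 → 1: weight = 8, length = 2, mean = 8/2 ≈ 4.000
Minimum mean = 4.000, attained e.g. along the cycle 0 → 1 → 0 with weight 8 and length 2. So λ(A) = 8/2 = 4.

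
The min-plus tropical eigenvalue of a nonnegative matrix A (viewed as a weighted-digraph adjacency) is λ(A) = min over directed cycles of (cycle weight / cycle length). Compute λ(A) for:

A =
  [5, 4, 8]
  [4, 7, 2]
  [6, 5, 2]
λ(A) = 2

Enumerate directed cycles and compute their means (weight / length). Sample:
  cycle 0 → 0: weight = 5, length = 1, mean = 5/1 ≈ 5.000
  cycle 1 → 1: weight = 7, length = 1, mean = 7/1 ≈ 7.000
  cycle 2 → 2: weight = 2, length = 1, mean = 2/1 ≈ 2.000
  cycle 0 → 1 → 0: weight = 8, length = 2, mean = 8/2 ≈ 4.000
  cycle 0 → 2 → 0: weight = 14, length = 2, mean = 14/2 ≈ 7.000
  cycle 1 → 0 → 1: weight = 8, length = 2, mean = 8/2 ≈ 4.000
Minimum mean = 2.000, attained e.g. along the cycle 2 → 2 with weight 2 and length 1. So λ(A) = 2/1 = 2.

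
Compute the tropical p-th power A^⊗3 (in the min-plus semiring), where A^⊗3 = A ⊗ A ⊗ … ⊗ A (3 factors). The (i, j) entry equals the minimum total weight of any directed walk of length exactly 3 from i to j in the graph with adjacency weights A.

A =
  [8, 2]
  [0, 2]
A^⊗3 =
  [4, 4]
  [2, 4]

Each entry (A^⊗3)_ij equals the minimum over all length-3 walks i = v_0 → v_1 → … → v_3 = j of Σ_t A[v_t][v_{t+1}]. For example, for (i, j) = (0, 1) we minimise over 4 possible intermediate vertex sequences; the minimum is 4, attained along the walk 0 → 1 → 0 → 1.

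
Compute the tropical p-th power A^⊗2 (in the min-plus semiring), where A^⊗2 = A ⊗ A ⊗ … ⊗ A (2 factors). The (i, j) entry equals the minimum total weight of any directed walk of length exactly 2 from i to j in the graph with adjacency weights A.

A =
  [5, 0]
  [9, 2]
A^⊗2 =
  [9, 2]
  [11, 4]

Each entry (A^⊗2)_ij equals the minimum over all length-2 walks i = v_0 → v_1 → … → v_2 = j of Σ_t A[v_t][v_{t+1}]. For example, for (i, j) = (0, 1) we minimise over 2 possible intermediate vertex sequences; the minimum is 2, attained along the walk 0 → 1 → 1.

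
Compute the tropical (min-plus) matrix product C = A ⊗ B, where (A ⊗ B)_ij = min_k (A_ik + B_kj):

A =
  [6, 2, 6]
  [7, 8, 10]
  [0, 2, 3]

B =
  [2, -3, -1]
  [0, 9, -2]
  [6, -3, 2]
A ⊗ B =
  [2, 3, 0]
  [8, 4, 6]
  [2, -3, -1]

Apply the min-plus product entry-by-entry:
  C[0][0] = min over k of (A[0][0] + B[0][0] = 6 + 2 = 8, A[0][1] + B[1][0] = 2 + 0 = 2, A[0][2] + B[2][0] = 6 + 6 = 12) = 2 (attained at k = 1)
  C[0][1] = min over k of (A[0][0] + B[0][1] = 6 + -3 = 3, A[0][1] + B[1][1] = 2 + 9 = 11, A[0][2] + B[2][1] = 6 + -3 = 3) = 3 (attained at k = 0)
  C[0][2] = min over k of (A[0][0] + B[0][2] = 6 + -1 = 5, A[0][1] + B[1][2] = 2 + -2 = 0, A[0][2] + B[2][2] = 6 + 2 = 8) = 0 (attained at k = 1)
  C[1][0] = min over k of (A[1][0] + B[0][0] = 7 + 2 = 9, A[1][1] + B[1][0] = 8 + 0 = 8, A[1][2] + B[2][0] = 10 + 6 = 16) = 8 (attained at k = 1)
  C[1][1] = min over k of (A[1][0] + B[0][1] = 7 + -3 = 4, A[1][1] + B[1][1] = 8 + 9 = 17, A[1][2] + B[2][1] = 10 + -3 = 7) = 4 (attained at k = 0)
  C[1][2] = min over k of (A[1][0] + B[0][2] = 7 + -1 = 6, A[1][1] + B[1][2] = 8 + -2 = 6, A[1][2] + B[2][2] = 10 + 2 = 12) = 6 (attained at k = 0)
  C[2][0] = min over k of (A[2][0] + B[0][0] = 0 + 2 = 2, A[2][1] + B[1][0] = 2 + 0 = 2, A[2][2] + B[2][0] = 3 + 6 = 9) = 2 (attained at k = 0)
  C[2][1] = min over k of (A[2][0] + B[0][1] = 0 + -3 = -3, A[2][1] + B[1][1] = 2 + 9 = 11, A[2][2] + B[2][1] = 3 + -3 = 0) = -3 (attained at k = 0)
  C[2][2] = min over k of (A[2][0] + B[0][2] = 0 + -1 = -1, A[2][1] + B[1][2] = 2 + -2 = 0, A[2][2] + B[2][2] = 3 + 2 = 5) = -1 (attained at k = 0)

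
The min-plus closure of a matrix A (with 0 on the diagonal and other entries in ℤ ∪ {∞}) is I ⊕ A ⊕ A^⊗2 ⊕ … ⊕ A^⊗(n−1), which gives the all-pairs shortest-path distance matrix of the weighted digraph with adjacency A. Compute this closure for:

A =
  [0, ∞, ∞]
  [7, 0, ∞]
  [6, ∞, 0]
Closure =
  [0, ∞, ∞]
  [7, 0, ∞]
  [6, ∞, 0]

This is the Floyd-Warshall all-pairs shortest-path computation. For each intermediate vertex k = 0, 1, …, 2, update dist[i][j] ← min(dist[i][j], dist[i][k] + dist[k][j]). The final matrix gives, for each (i, j), the minimum total weight of any directed path from i to j (possibly empty when i = j).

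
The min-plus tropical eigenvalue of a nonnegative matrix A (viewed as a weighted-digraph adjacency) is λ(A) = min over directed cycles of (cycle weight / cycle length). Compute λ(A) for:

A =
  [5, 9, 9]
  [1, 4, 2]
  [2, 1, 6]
λ(A) = 3/2

Enumerate directed cycles and compute their means (weight / length). Sample:
  cycle 0 → 0: weight = 5, length = 1, mean = 5/1 ≈ 5.000
  cycle 1 → 1: weight = 4, length = 1, mean = 4/1 ≈ 4.000
  cycle 2 → 2: weight = 6, length = 1, mean = 6/1 ≈ 6.000
  cycle 0 → 1 → 0: weight = 10, length = 2, mean = 10/2 ≈ 5.000
  cycle 0 → 2 → 0: weight = 11, length = 2, mean = 11/2 ≈ 5.500
  cycle 1 → 0 → 1: weight = 10, length = 2, mean = 10/2 ≈ 5.000
Minimum mean = 1.500, attained e.g. along the cycle 1 → 2 → 1 with weight 3 and length 2. So λ(A) = 3/2 = 3/2.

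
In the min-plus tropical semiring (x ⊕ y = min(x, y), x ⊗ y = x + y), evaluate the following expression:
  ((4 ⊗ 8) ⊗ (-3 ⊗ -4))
((4 ⊗ 8) ⊗ (-3 ⊗ -4)) = 5

Expand innermost to outermost. Recall ⊕ takes the minimum of its arguments and ⊗ takes their sum. Working out the expression ((4 ⊗ 8) ⊗ (-3 ⊗ -4)) gives 5.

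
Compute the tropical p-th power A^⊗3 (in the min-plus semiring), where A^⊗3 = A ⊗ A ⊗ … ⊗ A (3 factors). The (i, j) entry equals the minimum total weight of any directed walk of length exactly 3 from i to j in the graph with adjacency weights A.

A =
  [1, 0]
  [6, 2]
A^⊗3 =
  [3, 2]
  [8, 6]

Each entry (A^⊗3)_ij equals the minimum over all length-3 walks i = v_0 → v_1 → … → v_3 = j of Σ_t A[v_t][v_{t+1}]. For example, for (i, j) = (0, 1) we minimise over 4 possible intermediate vertex sequences; the minimum is 2, attained along the walk 0 → 0 → 0 → 1.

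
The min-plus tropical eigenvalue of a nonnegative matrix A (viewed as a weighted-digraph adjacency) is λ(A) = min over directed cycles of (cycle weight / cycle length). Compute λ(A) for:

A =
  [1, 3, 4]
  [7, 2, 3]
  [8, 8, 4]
λ(A) = 1

Enumerate directed cycles and compute their means (weight / length). Sample:
  cycle 0 → 0: weight = 1, length = 1, mean = 1/1 ≈ 1.000
  cycle 1 → 1: weight = 2, length = 1, mean = 2/1 ≈ 2.000
  cycle 2 → 2: weight = 4, length = 1, mean = 4/1 ≈ 4.000
  cycle 0 → 1 → 0: weight = 10, length = 2, mean = 10/2 ≈ 5.000
  cycle 0 → 2 → 0: weight = 12, length = 2, mean = 12/2 ≈ 6.000
  cycle 1 → 0 → 1: weight = 10, length = 2, mean = 10/2 ≈ 5.000
Minimum mean = 1.000, attained e.g. along the cycle 0 → 0 with weight 1 and length 1. So λ(A) = 1/1 = 1.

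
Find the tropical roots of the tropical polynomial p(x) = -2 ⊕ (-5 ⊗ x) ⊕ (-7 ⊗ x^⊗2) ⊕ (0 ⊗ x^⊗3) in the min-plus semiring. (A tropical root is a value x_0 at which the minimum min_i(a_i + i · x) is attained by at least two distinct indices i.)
Roots: {-7, 2, 3}

Each tropical root is a break point of the lower envelope of the lines y = a_i + i · x (there are 4 lines, with slopes 0, 1, ..., 3). Only the lines that attain the minimum somewhere contribute to roots; other lines are dominated. Here the surviving (envelope) indices are i = 3, i = 2, i = 1, i = 0.
Intersections between consecutive envelope lines give the roots: for adjacent envelope indices i < j the intersection is x = (a_i − a_j) / (j − i). Reading off the sorted break points: {-7, 2, 3}.
Verification: at each break x_0, at least two indices attain the minimum of min_i(a_i + i · x_0).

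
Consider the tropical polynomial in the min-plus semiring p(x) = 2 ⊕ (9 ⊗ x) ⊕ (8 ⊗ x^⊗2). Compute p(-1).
p(-1) = 2

A tropical monomial a ⊗ x^⊗i evaluates to a + i · x. Evaluating each term at x = -1:
  Term 0 contributes 2 + 0 · -1 = 2
  Term 1 contributes 9 + 1 · -1 = 8
  Term 2 contributes 8 + 2 · -1 = 6
p(-1) = ⊕ of these = min[2, 8, 6] = 2.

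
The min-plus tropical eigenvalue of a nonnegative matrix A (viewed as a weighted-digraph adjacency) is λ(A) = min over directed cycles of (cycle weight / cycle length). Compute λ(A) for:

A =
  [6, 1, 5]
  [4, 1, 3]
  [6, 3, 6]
λ(A) = 1

Enumerate directed cycles and compute their means (weight / length). Sample:
  cycle 0 → 0: weight = 6, length = 1, mean = 6/1 ≈ 6.000
  cycle 1 → 1: weight = 1, length = 1, mean = 1/1 ≈ 1.000
  cycle 2 → 2: weight = 6, length = 1, mean = 6/1 ≈ 6.000
  cycle 0 → 1 → 0: weight = 5, length = 2, mean = 5/2 ≈ 2.500
  cycle 0 → 2 → 0: weight = 11, length = 2, mean = 11/2 ≈ 5.500
  cycle 1 → 0 → 1: weight = 5, length = 2, mean = 5/2 ≈ 2.500
Minimum mean = 1.000, attained e.g. along the cycle 1 → 1 with weight 1 and length 1. So λ(A) = 1/1 = 1.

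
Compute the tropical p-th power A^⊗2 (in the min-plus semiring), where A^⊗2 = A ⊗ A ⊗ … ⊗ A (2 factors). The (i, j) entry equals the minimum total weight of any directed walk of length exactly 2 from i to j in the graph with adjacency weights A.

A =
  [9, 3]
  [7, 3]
A^⊗2 =
  [10, 6]
  [10, 6]

Each entry (A^⊗2)_ij equals the minimum over all length-2 walks i = v_0 → v_1 → … → v_2 = j of Σ_t A[v_t][v_{t+1}]. For example, for (i, j) = (0, 1) we minimise over 2 possible intermediate vertex sequences; the minimum is 6, attained along the walk 0 → 1 → 1.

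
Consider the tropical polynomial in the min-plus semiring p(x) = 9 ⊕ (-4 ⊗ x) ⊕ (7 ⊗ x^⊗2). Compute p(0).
p(0) = -4

A tropical monomial a ⊗ x^⊗i evaluates to a + i · x. Evaluating each term at x = 0:
  Term 0 contributes 9 + 0 · 0 = 9
  Term 1 contributes -4 + 1 · 0 = -4
  Term 2 contributes 7 + 2 · 0 = 7
p(0) = ⊕ of these = min[9, -4, 7] = -4.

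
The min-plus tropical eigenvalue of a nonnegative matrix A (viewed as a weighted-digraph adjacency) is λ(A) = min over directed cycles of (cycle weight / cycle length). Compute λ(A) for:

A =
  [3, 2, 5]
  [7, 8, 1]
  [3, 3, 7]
λ(A) = 2

Enumerate directed cycles and compute their means (weight / length). Sample:
  cycle 0 → 0: weight = 3, length = 1, mean = 3/1 ≈ 3.000
  cycle 1 → 1: weight = 8, length = 1, mean = 8/1 ≈ 8.000
  cycle 2 → 2: weight = 7, length = 1, mean = 7/1 ≈ 7.000
  cycle 0 → 1 → 0: weight = 9, length = 2, mean = 9/2 ≈ 4.500
  cycle 0 → 2 → 0: weight = 8, length = 2, mean = 8/2 ≈ 4.000
  cycle 1 → 0 → 1: weight = 9, length = 2, mean = 9/2 ≈ 4.500
Minimum mean = 2.000, attained e.g. along the cycle 1 → 2 → 1 with weight 4 and length 2. So λ(A) = 4/2 = 2.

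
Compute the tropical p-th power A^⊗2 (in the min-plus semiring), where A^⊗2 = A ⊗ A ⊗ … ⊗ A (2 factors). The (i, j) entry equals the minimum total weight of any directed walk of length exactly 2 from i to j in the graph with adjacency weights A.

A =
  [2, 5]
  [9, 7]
A^⊗2 =
  [4, 7]
  [11, 14]

Each entry (A^⊗2)_ij equals the minimum over all length-2 walks i = v_0 → v_1 → … → v_2 = j of Σ_t A[v_t][v_{t+1}]. For example, for (i, j) = (0, 1) we minimise over 2 possible intermediate vertex sequences; the minimum is 7, attained along the walk 0 → 0 → 1.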